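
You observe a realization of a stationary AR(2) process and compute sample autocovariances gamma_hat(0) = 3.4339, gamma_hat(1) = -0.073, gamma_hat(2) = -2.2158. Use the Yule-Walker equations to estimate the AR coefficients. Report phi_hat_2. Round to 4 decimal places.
\hat\phi_{2} = -0.6460

The Yule-Walker equations for an AR(p) process read, in matrix form,
  Gamma_p phi = r_p,   with   (Gamma_p)_{ij} = gamma(|i - j|),
                       (r_p)_i = gamma(i),   i,j = 1..p.
Substitute the sample gammas (Toeplitz matrix and right-hand side of size 2):
  Gamma_p = [[3.4339, -0.073], [-0.073, 3.4339]]
  r_p     = [-0.073, -2.2158]
Written out:
  3.4339 phi_1 - 0.073 phi_2 = -0.073
  -0.073 phi_1 + 3.4339 phi_2 = -2.2158
Solve by Cramer's rule:
  det = gamma(0)^2 - gamma(1)^2 = (3.4339)^2 - (-0.073)^2 = 11.79166921 - 0.005329 = 11.78634021
  phi_hat_1 = [gamma(1) gamma(0) - gamma(1) gamma(2)] / det = [(-0.073)(3.4339) - (-0.073)(-2.2158)] / 11.78634021 = -0.4124281 / 11.78634021 = -0.035
  phi_hat_2 = [gamma(0) gamma(2) - gamma(1)^2] / det = [(3.4339)(-2.2158) - (-0.073)^2] / 11.78634021 = -7.61416462 / 11.78634021 = -0.646
So phi_hat = [-0.0350, -0.6460].
Therefore phi_hat_2 = -0.6460.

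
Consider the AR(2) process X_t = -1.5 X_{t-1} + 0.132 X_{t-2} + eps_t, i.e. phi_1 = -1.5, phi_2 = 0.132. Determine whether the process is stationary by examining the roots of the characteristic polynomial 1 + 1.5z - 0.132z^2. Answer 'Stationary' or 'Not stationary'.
\text{Not stationary}

The AR(p) characteristic polynomial is P(z) = 1 + 1.5z - 0.132z^2.
Stationarity requires all roots to lie outside the unit circle, i.e. |z| > 1 for every root.
Set 1 + (1.5) z + (-0.132) z^2 = 0, i.e. a z^2 + b z + c = 0 with a = -0.132, b = 1.5, c = 1.
Discriminant D = b^2 - 4ac = (1.5)^2 - 4*(-0.132)*1 = 2.25 - (-0.528) = 2.778.
D >= 0, so the roots are real: z = (-b +/- sqrt(D)) / (2a) = (-1.5 +/- 1.666733) / (-0.264).
  z_1 = (-1.5 + 1.666733) / (-0.264) = -0.6316,   |z_1| = 0.6316.
  z_2 = (-1.5 - 1.666733) / (-0.264) = 11.9952,   |z_2| = 11.9952.
Moduli of all roots: 0.6316, 11.9952.
All moduli strictly greater than 1? No.
Verdict: Not stationary.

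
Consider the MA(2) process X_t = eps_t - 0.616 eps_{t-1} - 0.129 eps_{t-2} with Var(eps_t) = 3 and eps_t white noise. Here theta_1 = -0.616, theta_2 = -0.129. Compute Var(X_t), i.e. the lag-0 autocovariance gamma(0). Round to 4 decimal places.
\gamma(0) = 4.1883

For an MA(q) process X_t = eps_t + sum_i theta_i eps_{t-i} with
Var(eps_t) = sigma^2, the variance is
  gamma(0) = sigma^2 * (1 + sum_i theta_i^2).
  sum_i theta_i^2 = (-0.616)^2 + (-0.129)^2 = 0.379456 + 0.016641 = 0.396097.
  gamma(0) = 3 * (1 + 0.396097) = 3 * 1.396097 = 4.188291, which rounds to 4.1883.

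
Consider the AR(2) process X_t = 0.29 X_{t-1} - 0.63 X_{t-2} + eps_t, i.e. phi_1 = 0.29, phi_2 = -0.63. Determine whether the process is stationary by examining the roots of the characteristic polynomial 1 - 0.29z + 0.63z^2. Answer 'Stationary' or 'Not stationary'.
\text{Stationary}

The AR(p) characteristic polynomial is P(z) = 1 - 0.29z + 0.63z^2.
Stationarity requires all roots to lie outside the unit circle, i.e. |z| > 1 for every root.
Set 1 + (-0.29) z + (0.63) z^2 = 0, i.e. a z^2 + b z + c = 0 with a = 0.63, b = -0.29, c = 1.
Discriminant D = b^2 - 4ac = (-0.29)^2 - 4*(0.63)*1 = 0.0841 - (2.52) = -2.4359.
D < 0, so the roots are the complex-conjugate pair z = (-b +/- i sqrt(-D)) / (2a) = 0.2302 +/- 1.2387i.
For a conjugate pair |z|^2 = z * conj(z) = (product of roots) = c/a = 1/(0.63) = 1.587302, so |z| = sqrt(1.587302) = 1.2599 for both roots.
Moduli of all roots: 1.2599, 1.2599.
All moduli strictly greater than 1? Yes.
Verdict: Stationary.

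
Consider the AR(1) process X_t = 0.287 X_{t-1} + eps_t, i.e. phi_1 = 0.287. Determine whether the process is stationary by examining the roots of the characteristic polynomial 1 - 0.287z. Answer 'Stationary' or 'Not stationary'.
\text{Stationary}

The AR(p) characteristic polynomial is P(z) = 1 - 0.287z.
Stationarity requires all roots to lie outside the unit circle, i.e. |z| > 1 for every root.
This is linear in z: 1 + (-0.287) z = 0  =>  z = -1/(-0.287) = 3.484321,  |z| = 3.484321.
Moduli of all roots: 3.4843.
All moduli strictly greater than 1? Yes.
Verdict: Stationary.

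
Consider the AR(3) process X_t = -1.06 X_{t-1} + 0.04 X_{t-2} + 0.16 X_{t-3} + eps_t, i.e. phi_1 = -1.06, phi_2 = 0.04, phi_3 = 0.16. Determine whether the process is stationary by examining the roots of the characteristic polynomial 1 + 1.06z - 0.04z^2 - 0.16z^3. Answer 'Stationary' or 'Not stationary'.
\text{Stationary}

The AR(p) characteristic polynomial is P(z) = 1 + 1.06z - 0.04z^2 - 0.16z^3.
Stationarity requires all roots to lie outside the unit circle, i.e. |z| > 1 for every root.
Degree 3: look for a simple real root z0 first, then factor out (1 - z/z0) and solve the remaining quadratic.
Testing z0 = -2: P(-2) = 1 + (1.06)(-2) + (-0.04)(-2)^2 + (-0.16)(-2)^3
  = 1 + (-2.12) + (-0.16) + (1.28) = 0.  So z_0 = -2 is a root, |z_0| = 2.
Divide out the factor (1 + 0.5 z) = (1 - z/z0) (since 1/z0 = -0.5):
  P(z) = (1 + 0.5 z)(1 + (0.56) z + (-0.32) z^2)
  [check: z-coef 0.56 - (-0.5) = 1.06; z^2-coef -0.32 - (-0.5)(0.56) = -0.04; z^3-coef -(-0.5)(-0.32) = -0.16.]
Remaining roots from the quadratic factor 1 + (0.56) z + (-0.32) z^2:
  Set 1 + (0.56) z + (-0.32) z^2 = 0, i.e. a z^2 + b z + c = 0 with a = -0.32, b = 0.56, c = 1.
  Discriminant D = b^2 - 4ac = (0.56)^2 - 4*(-0.32)*1 = 0.3136 - (-1.28) = 1.5936.
  D >= 0, so the roots are real: z = (-b +/- sqrt(D)) / (2a) = (-0.56 +/- 1.262379) / (-0.64).
    z_1 = (-0.56 + 1.262379) / (-0.64) = -1.0975,   |z_1| = 1.0975.
    z_2 = (-0.56 - 1.262379) / (-0.64) = 2.8475,   |z_2| = 2.8475.
Moduli of all roots: 2.0000, 1.0975, 2.8475.
All moduli strictly greater than 1? Yes.
Verdict: Stationary.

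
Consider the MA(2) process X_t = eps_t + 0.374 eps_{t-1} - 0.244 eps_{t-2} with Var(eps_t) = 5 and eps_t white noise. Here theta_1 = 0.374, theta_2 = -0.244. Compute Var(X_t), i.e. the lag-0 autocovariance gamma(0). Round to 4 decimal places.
\gamma(0) = 5.9971

For an MA(q) process X_t = eps_t + sum_i theta_i eps_{t-i} with
Var(eps_t) = sigma^2, the variance is
  gamma(0) = sigma^2 * (1 + sum_i theta_i^2).
  sum_i theta_i^2 = (0.374)^2 + (-0.244)^2 = 0.139876 + 0.059536 = 0.199412.
  gamma(0) = 5 * (1 + 0.199412) = 5 * 1.199412 = 5.99706, which rounds to 5.9971.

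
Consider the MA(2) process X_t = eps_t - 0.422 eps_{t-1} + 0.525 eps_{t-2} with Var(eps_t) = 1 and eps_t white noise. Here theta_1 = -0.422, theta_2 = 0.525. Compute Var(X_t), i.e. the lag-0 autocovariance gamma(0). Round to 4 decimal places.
\gamma(0) = 1.4537

For an MA(q) process X_t = eps_t + sum_i theta_i eps_{t-i} with
Var(eps_t) = sigma^2, the variance is
  gamma(0) = sigma^2 * (1 + sum_i theta_i^2).
  sum_i theta_i^2 = (-0.422)^2 + (0.525)^2 = 0.178084 + 0.275625 = 0.453709.
  gamma(0) = 1 * (1 + 0.453709) = 1 * 1.453709 = 1.453709, which rounds to 1.4537.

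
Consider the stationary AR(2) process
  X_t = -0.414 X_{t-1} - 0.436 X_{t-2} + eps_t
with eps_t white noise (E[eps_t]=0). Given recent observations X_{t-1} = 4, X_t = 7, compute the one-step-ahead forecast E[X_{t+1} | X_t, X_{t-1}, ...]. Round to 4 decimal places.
E[X_{t+1} \mid \mathcal F_t] = -4.6420

For an AR(p) model X_t = c + sum_i phi_i X_{t-i} + eps_t, the
one-step-ahead conditional mean is
  E[X_{t+1} | X_t, ...] = c + sum_i phi_i X_{t+1-i}.
Substitute known values:
  E[X_{t+1} | ...] = (-0.414) * (7) + (-0.436) * (4)
                   = -4.6420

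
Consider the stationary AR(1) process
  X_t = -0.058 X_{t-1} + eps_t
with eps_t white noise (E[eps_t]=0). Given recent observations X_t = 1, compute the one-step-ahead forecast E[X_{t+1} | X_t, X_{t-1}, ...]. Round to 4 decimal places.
E[X_{t+1} \mid \mathcal F_t] = -0.0580

For an AR(p) model X_t = c + sum_i phi_i X_{t-i} + eps_t, the
one-step-ahead conditional mean is
  E[X_{t+1} | X_t, ...] = c + sum_i phi_i X_{t+1-i}.
Substitute known values:
  E[X_{t+1} | ...] = (-0.058) * (1)
                   = -0.0580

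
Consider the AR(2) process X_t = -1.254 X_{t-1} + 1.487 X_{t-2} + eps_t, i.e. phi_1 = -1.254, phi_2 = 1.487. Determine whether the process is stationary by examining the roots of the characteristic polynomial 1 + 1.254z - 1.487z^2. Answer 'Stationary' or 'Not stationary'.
\text{Not stationary}

The AR(p) characteristic polynomial is P(z) = 1 + 1.254z - 1.487z^2.
Stationarity requires all roots to lie outside the unit circle, i.e. |z| > 1 for every root.
Set 1 + (1.254) z + (-1.487) z^2 = 0, i.e. a z^2 + b z + c = 0 with a = -1.487, b = 1.254, c = 1.
Discriminant D = b^2 - 4ac = (1.254)^2 - 4*(-1.487)*1 = 1.572516 - (-5.948) = 7.520516.
D >= 0, so the roots are real: z = (-b +/- sqrt(D)) / (2a) = (-1.254 +/- 2.742356) / (-2.974).
  z_1 = (-1.254 + 2.742356) / (-2.974) = -0.5005,   |z_1| = 0.5005.
  z_2 = (-1.254 - 2.742356) / (-2.974) = 1.3438,   |z_2| = 1.3438.
Moduli of all roots: 0.5005, 1.3438.
All moduli strictly greater than 1? No.
Verdict: Not stationary.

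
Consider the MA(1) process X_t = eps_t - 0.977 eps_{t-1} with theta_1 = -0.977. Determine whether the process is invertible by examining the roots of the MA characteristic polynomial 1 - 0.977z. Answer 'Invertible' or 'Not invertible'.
\text{Invertible}

The MA(q) characteristic polynomial is P(z) = 1 - 0.977z.
Invertibility requires all roots to lie outside the unit circle, i.e. |z| > 1 for every root.
This is linear in z: 1 + (-0.977) z = 0  =>  z = -1/(-0.977) = 1.023541,  |z| = 1.023541.
Moduli of all roots: 1.0235.
All moduli strictly greater than 1? Yes.
Verdict: Invertible.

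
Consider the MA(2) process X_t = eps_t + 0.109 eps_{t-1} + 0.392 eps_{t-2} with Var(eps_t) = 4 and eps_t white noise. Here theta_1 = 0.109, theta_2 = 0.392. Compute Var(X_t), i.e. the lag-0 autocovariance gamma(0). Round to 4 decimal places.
\gamma(0) = 4.6622

For an MA(q) process X_t = eps_t + sum_i theta_i eps_{t-i} with
Var(eps_t) = sigma^2, the variance is
  gamma(0) = sigma^2 * (1 + sum_i theta_i^2).
  sum_i theta_i^2 = (0.109)^2 + (0.392)^2 = 0.011881 + 0.153664 = 0.165545.
  gamma(0) = 4 * (1 + 0.165545) = 4 * 1.165545 = 4.66218, which rounds to 4.6622.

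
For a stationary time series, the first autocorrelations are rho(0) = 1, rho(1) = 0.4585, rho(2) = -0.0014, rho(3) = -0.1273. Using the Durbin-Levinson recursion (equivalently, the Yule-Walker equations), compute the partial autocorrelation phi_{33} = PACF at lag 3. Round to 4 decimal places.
\phi_{33} = -0.0050

The PACF at lag k is phi_{kk}, the last component of the solution
to the Yule-Walker system G_k phi = r_k where
  (G_k)_{ij} = rho(|i - j|), (r_k)_i = rho(i), i,j = 1..k.
Equivalently, Durbin-Levinson gives phi_{kk} iteratively:
  phi_{11} = rho(1)
  phi_{kk} = [rho(k) - sum_{j=1..k-1} phi_{k-1,j} rho(k-j)]
            / [1 - sum_{j=1..k-1} phi_{k-1,j} rho(j)],
  phi_{k,j} = phi_{k-1,j} - phi_{kk} phi_{k-1,k-j},  j = 1..k-1.
Step k = 1:
  phi_11 = rho(1) = 0.4585.
Step k = 2:
  phi_22 = [rho(2) - phi_11 rho(1)] / [1 - phi_11 rho(1)] = [-0.0014 - (0.4585)(0.4585)] / [1 - (0.4585)(0.4585)]
         = -0.21162225 / 0.78977775 = -0.267952.
  Update: phi_21 = phi_11 - phi_22 phi_11 = 0.4585 - (-0.267952)(0.4585) = 0.581356.
Step k = 3:
  phi_33 = [rho(3) - phi_21 rho(2) - phi_22 rho(1)] / [1 - phi_21 rho(1) - phi_22 rho(2)]
    numerator   = -0.1273 - (0.581356)(-0.0014) - (-0.267952)(0.4585) = -0.00363027
    denominator = 1 - (0.581356)(0.4585) - (-0.267952)(-0.0014) = 0.73307322
  phi_33 = -0.00363027 / 0.73307322 = -0.005.
Therefore phi_{33} = -0.0050.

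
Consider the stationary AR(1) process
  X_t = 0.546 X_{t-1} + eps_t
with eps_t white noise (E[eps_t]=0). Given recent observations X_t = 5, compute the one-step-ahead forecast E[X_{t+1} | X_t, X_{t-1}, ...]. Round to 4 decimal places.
E[X_{t+1} \mid \mathcal F_t] = 2.7300

For an AR(p) model X_t = c + sum_i phi_i X_{t-i} + eps_t, the
one-step-ahead conditional mean is
  E[X_{t+1} | X_t, ...] = c + sum_i phi_i X_{t+1-i}.
Substitute known values:
  E[X_{t+1} | ...] = (0.546) * (5)
                   = 2.7300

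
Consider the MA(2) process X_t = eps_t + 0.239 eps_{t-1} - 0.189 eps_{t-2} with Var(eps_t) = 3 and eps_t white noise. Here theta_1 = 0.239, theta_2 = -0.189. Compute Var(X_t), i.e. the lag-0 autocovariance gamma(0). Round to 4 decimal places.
\gamma(0) = 3.2785

For an MA(q) process X_t = eps_t + sum_i theta_i eps_{t-i} with
Var(eps_t) = sigma^2, the variance is
  gamma(0) = sigma^2 * (1 + sum_i theta_i^2).
  sum_i theta_i^2 = (0.239)^2 + (-0.189)^2 = 0.057121 + 0.035721 = 0.092842.
  gamma(0) = 3 * (1 + 0.092842) = 3 * 1.092842 = 3.278526, which rounds to 3.2785.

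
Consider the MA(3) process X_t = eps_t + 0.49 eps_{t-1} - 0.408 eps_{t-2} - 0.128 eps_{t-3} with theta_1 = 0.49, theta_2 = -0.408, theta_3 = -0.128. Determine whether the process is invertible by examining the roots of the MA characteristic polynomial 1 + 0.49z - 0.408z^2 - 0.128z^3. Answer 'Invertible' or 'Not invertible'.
\text{Invertible}

The MA(q) characteristic polynomial is P(z) = 1 + 0.49z - 0.408z^2 - 0.128z^3.
Invertibility requires all roots to lie outside the unit circle, i.e. |z| > 1 for every root.
Degree 3: look for a simple real root z0 first, then factor out (1 - z/z0) and solve the remaining quadratic.
Testing z0 = -1.25: P(-1.25) = 1 + (0.49)(-1.25) + (-0.408)(-1.25)^2 + (-0.128)(-1.25)^3
  = 1 + (-0.6125) + (-0.6375) + (0.25) = 0.  So z_0 = -1.25 is a root, |z_0| = 1.25.
Divide out the factor (1 + 0.8 z) = (1 - z/z0) (since 1/z0 = -0.8):
  P(z) = (1 + 0.8 z)(1 + (-0.31) z + (-0.16) z^2)
  [check: z-coef -0.31 - (-0.8) = 0.49; z^2-coef -0.16 - (-0.8)(-0.31) = -0.408; z^3-coef -(-0.8)(-0.16) = -0.128.]
Remaining roots from the quadratic factor 1 + (-0.31) z + (-0.16) z^2:
  Set 1 + (-0.31) z + (-0.16) z^2 = 0, i.e. a z^2 + b z + c = 0 with a = -0.16, b = -0.31, c = 1.
  Discriminant D = b^2 - 4ac = (-0.31)^2 - 4*(-0.16)*1 = 0.0961 - (-0.64) = 0.7361.
  D >= 0, so the roots are real: z = (-b +/- sqrt(D)) / (2a) = (0.31 +/- 0.857963) / (-0.32).
    z_1 = (0.31 + 0.857963) / (-0.32) = -3.6499,   |z_1| = 3.6499.
    z_2 = (0.31 - 0.857963) / (-0.32) = 1.7124,   |z_2| = 1.7124.
Moduli of all roots: 1.2500, 3.6499, 1.7124.
All moduli strictly greater than 1? Yes.
Verdict: Invertible.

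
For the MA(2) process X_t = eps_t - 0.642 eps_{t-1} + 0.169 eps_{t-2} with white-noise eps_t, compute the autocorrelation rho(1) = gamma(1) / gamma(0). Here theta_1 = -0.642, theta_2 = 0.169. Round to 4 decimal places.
\rho(1) = -0.5209

For an MA(q) process with theta_0 = 1, the autocovariance is
  gamma(k) = sigma^2 * sum_{i=0..q-k} theta_i * theta_{i+k},
and rho(k) = gamma(k) / gamma(0). Sigma^2 cancels.
  numerator   = (1)*(-0.642) + (-0.642)*(0.169) = -0.750498.
  denominator = (1)^2 + (-0.642)^2 + (0.169)^2 = 1.440725.
  rho(1) = -0.750498 / 1.440725 = -0.5209.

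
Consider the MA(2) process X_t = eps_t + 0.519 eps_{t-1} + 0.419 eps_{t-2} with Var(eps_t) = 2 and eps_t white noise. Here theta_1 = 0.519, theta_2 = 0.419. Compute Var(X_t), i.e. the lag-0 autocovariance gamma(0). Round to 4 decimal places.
\gamma(0) = 2.8898

For an MA(q) process X_t = eps_t + sum_i theta_i eps_{t-i} with
Var(eps_t) = sigma^2, the variance is
  gamma(0) = sigma^2 * (1 + sum_i theta_i^2).
  sum_i theta_i^2 = (0.519)^2 + (0.419)^2 = 0.269361 + 0.175561 = 0.444922.
  gamma(0) = 2 * (1 + 0.444922) = 2 * 1.444922 = 2.889844, which rounds to 2.8898.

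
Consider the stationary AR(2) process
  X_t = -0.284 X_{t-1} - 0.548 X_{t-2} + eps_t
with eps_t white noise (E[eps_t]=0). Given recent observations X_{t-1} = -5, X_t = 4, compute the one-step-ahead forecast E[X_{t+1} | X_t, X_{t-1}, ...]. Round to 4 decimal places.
E[X_{t+1} \mid \mathcal F_t] = 1.6040

For an AR(p) model X_t = c + sum_i phi_i X_{t-i} + eps_t, the
one-step-ahead conditional mean is
  E[X_{t+1} | X_t, ...] = c + sum_i phi_i X_{t+1-i}.
Substitute known values:
  E[X_{t+1} | ...] = (-0.284) * (4) + (-0.548) * (-5)
                   = 1.6040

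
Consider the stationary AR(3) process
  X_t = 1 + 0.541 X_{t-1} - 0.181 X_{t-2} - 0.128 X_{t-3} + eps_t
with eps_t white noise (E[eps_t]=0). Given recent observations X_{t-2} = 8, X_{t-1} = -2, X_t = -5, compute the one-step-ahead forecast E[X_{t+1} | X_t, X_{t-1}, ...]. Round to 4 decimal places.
E[X_{t+1} \mid \mathcal F_t] = -2.3670

For an AR(p) model X_t = c + sum_i phi_i X_{t-i} + eps_t, the
one-step-ahead conditional mean is
  E[X_{t+1} | X_t, ...] = c + sum_i phi_i X_{t+1-i}.
Substitute known values:
  E[X_{t+1} | ...] = 1 + (0.541) * (-5) + (-0.181) * (-2) + (-0.128) * (8)
                   = -2.3670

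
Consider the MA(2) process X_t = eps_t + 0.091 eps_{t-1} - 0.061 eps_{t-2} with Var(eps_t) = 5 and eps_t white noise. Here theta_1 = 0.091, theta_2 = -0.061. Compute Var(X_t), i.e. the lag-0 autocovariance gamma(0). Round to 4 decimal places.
\gamma(0) = 5.0600

For an MA(q) process X_t = eps_t + sum_i theta_i eps_{t-i} with
Var(eps_t) = sigma^2, the variance is
  gamma(0) = sigma^2 * (1 + sum_i theta_i^2).
  sum_i theta_i^2 = (0.091)^2 + (-0.061)^2 = 0.008281 + 0.003721 = 0.012002.
  gamma(0) = 5 * (1 + 0.012002) = 5 * 1.012002 = 5.06001, which rounds to 5.0600.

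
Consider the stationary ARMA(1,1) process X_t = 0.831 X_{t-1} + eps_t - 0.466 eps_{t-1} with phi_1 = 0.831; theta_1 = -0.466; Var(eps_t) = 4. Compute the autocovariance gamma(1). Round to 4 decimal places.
\gamma(1) = 2.8911

Multiply the model equation by X_{t-k} and take expectations. With theta_0 = psi_0 = 1 and psi_j the MA(infinity) weights, this gives
  gamma(k) - sum_i phi_i gamma(k-i) = c_k,
  c_k = sigma^2 * sum_{j=k..q} theta_j psi_{j-k}   (c_k = 0 for k > q),
using gamma(-m) = gamma(m).
psi-weights needed (psi_j = theta_j + sum_i phi_i psi_{j-i}):
  psi_1 = theta_1 + phi_1 = -0.466 + (0.831) = 0.365
Right-hand sides:
  c_0 = sigma^2 (1 + theta_1 psi_1) = 4 * (1 + (-0.466)(0.365)) = 4 * 0.82991 = 3.31964
  c_1 = sigma^2 theta_1 = 4 * (-0.466) = -1.864
  c_2 = 0
Equations for k = 0 and k = 1 (AR order 1):
  gamma(0) = phi_1 gamma(1) + c_0
  gamma(1) = phi_1 gamma(0) + c_1
Substituting the second into the first: gamma(0) (1 - phi_1^2) = c_0 + phi_1 c_1, so
  gamma(0) = (c_0 + phi_1 c_1) / (1 - phi_1^2) = (3.31964 + (0.831)(-1.864)) / (1 - (0.831)^2) = 1.770656 / 0.309439 = 5.722149.
  gamma(1) = phi_1 gamma(0) + c_1 = (0.831)(5.722149) + (-1.864) = 2.891106.
Therefore gamma(1) = 2.8911 (to 4 decimal places).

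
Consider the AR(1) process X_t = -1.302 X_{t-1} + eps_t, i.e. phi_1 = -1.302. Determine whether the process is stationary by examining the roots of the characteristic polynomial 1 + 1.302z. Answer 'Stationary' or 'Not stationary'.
\text{Not stationary}

The AR(p) characteristic polynomial is P(z) = 1 + 1.302z.
Stationarity requires all roots to lie outside the unit circle, i.e. |z| > 1 for every root.
This is linear in z: 1 + (1.302) z = 0  =>  z = -1/(1.302) = -0.768049,  |z| = 0.768049.
Moduli of all roots: 0.7680.
All moduli strictly greater than 1? No.
Verdict: Not stationary.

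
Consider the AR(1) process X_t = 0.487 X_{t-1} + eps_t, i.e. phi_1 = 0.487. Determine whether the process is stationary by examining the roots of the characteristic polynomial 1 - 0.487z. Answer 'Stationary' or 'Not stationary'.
\text{Stationary}

The AR(p) characteristic polynomial is P(z) = 1 - 0.487z.
Stationarity requires all roots to lie outside the unit circle, i.e. |z| > 1 for every root.
This is linear in z: 1 + (-0.487) z = 0  =>  z = -1/(-0.487) = 2.053388,  |z| = 2.053388.
Moduli of all roots: 2.0534.
All moduli strictly greater than 1? Yes.
Verdict: Stationary.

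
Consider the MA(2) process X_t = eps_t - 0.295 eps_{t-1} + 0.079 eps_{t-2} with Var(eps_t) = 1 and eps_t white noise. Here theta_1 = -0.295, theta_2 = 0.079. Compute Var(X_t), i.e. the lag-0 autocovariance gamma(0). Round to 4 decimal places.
\gamma(0) = 1.0933

For an MA(q) process X_t = eps_t + sum_i theta_i eps_{t-i} with
Var(eps_t) = sigma^2, the variance is
  gamma(0) = sigma^2 * (1 + sum_i theta_i^2).
  sum_i theta_i^2 = (-0.295)^2 + (0.079)^2 = 0.087025 + 0.006241 = 0.093266.
  gamma(0) = 1 * (1 + 0.093266) = 1 * 1.093266 = 1.093266, which rounds to 1.0933.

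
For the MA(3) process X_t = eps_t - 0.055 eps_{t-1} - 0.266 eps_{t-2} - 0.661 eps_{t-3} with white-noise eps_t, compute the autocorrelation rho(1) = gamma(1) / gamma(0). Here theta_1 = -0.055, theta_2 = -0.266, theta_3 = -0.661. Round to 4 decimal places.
\rho(1) = 0.0897

For an MA(q) process with theta_0 = 1, the autocovariance is
  gamma(k) = sigma^2 * sum_{i=0..q-k} theta_i * theta_{i+k},
and rho(k) = gamma(k) / gamma(0). Sigma^2 cancels.
  numerator   = (1)*(-0.055) + (-0.055)*(-0.266) + (-0.266)*(-0.661) = 0.135456.
  denominator = (1)^2 + (-0.055)^2 + (-0.266)^2 + (-0.661)^2 = 1.510702.
  rho(1) = 0.135456 / 1.510702 = 0.0897.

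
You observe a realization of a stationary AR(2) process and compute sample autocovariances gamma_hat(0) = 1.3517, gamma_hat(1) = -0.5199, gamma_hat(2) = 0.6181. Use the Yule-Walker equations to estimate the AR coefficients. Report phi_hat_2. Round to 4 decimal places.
\hat\phi_{2} = 0.3630

The Yule-Walker equations for an AR(p) process read, in matrix form,
  Gamma_p phi = r_p,   with   (Gamma_p)_{ij} = gamma(|i - j|),
                       (r_p)_i = gamma(i),   i,j = 1..p.
Substitute the sample gammas (Toeplitz matrix and right-hand side of size 2):
  Gamma_p = [[1.3517, -0.5199], [-0.5199, 1.3517]]
  r_p     = [-0.5199, 0.6181]
Written out:
  1.3517 phi_1 - 0.5199 phi_2 = -0.5199
  -0.5199 phi_1 + 1.3517 phi_2 = 0.6181
Solve by Cramer's rule:
  det = gamma(0)^2 - gamma(1)^2 = (1.3517)^2 - (-0.5199)^2 = 1.82709289 - 0.27029601 = 1.55679688
  phi_hat_1 = [gamma(1) gamma(0) - gamma(1) gamma(2)] / det = [(-0.5199)(1.3517) - (-0.5199)(0.6181)] / 1.55679688 = -0.38139864 / 1.55679688 = -0.245
  phi_hat_2 = [gamma(0) gamma(2) - gamma(1)^2] / det = [(1.3517)(0.6181) - (-0.5199)^2] / 1.55679688 = 0.56518976 / 1.55679688 = 0.363
So phi_hat = [-0.2450, 0.3630].
Therefore phi_hat_2 = 0.3630.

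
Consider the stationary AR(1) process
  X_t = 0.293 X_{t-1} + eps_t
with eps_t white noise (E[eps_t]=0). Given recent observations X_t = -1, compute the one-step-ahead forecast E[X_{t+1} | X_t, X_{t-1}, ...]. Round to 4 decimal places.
E[X_{t+1} \mid \mathcal F_t] = -0.2930

For an AR(p) model X_t = c + sum_i phi_i X_{t-i} + eps_t, the
one-step-ahead conditional mean is
  E[X_{t+1} | X_t, ...] = c + sum_i phi_i X_{t+1-i}.
Substitute known values:
  E[X_{t+1} | ...] = (0.293) * (-1)
                   = -0.2930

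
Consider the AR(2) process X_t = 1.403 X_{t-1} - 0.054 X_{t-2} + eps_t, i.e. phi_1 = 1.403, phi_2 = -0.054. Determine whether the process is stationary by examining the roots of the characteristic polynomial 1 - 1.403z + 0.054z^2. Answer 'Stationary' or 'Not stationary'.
\text{Not stationary}

The AR(p) characteristic polynomial is P(z) = 1 - 1.403z + 0.054z^2.
Stationarity requires all roots to lie outside the unit circle, i.e. |z| > 1 for every root.
Set 1 + (-1.403) z + (0.054) z^2 = 0, i.e. a z^2 + b z + c = 0 with a = 0.054, b = -1.403, c = 1.
Discriminant D = b^2 - 4ac = (-1.403)^2 - 4*(0.054)*1 = 1.968409 - (0.216) = 1.752409.
D >= 0, so the roots are real: z = (-b +/- sqrt(D)) / (2a) = (1.403 +/- 1.323786) / (0.108).
  z_1 = (1.403 + 1.323786) / (0.108) = 25.248,   |z_1| = 25.248.
  z_2 = (1.403 - 1.323786) / (0.108) = 0.7335,   |z_2| = 0.7335.
Moduli of all roots: 25.2480, 0.7335.
All moduli strictly greater than 1? No.
Verdict: Not stationary.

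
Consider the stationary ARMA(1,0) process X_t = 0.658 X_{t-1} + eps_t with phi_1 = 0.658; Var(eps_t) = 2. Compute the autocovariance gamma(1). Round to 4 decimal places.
\gamma(1) = 2.3208

Multiply the model equation by X_{t-k} and take expectations. With theta_0 = psi_0 = 1 and psi_j the MA(infinity) weights, this gives
  gamma(k) - sum_i phi_i gamma(k-i) = c_k,
  c_k = sigma^2 * sum_{j=k..q} theta_j psi_{j-k}   (c_k = 0 for k > q),
using gamma(-m) = gamma(m).
Pure AR (q = 0): c_0 = sigma^2 = 2, c_k = 0 for k >= 1.
Equations for k = 0 and k = 1 (AR order 1):
  gamma(0) = phi_1 gamma(1) + c_0
  gamma(1) = phi_1 gamma(0) + c_1
Substituting the second into the first: gamma(0) (1 - phi_1^2) = c_0 + phi_1 c_1, so
  gamma(0) = c_0 / (1 - phi_1^2) = 2 / (1 - (0.658)^2) = 2 / 0.567036 = 3.527113.
  gamma(1) = phi_1 gamma(0) = (0.658)(3.527113) = 2.32084.
Therefore gamma(1) = 2.3208 (to 4 decimal places).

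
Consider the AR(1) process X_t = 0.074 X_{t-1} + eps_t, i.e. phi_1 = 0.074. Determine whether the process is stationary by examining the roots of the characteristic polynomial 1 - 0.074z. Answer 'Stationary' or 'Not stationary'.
\text{Stationary}

The AR(p) characteristic polynomial is P(z) = 1 - 0.074z.
Stationarity requires all roots to lie outside the unit circle, i.e. |z| > 1 for every root.
This is linear in z: 1 + (-0.074) z = 0  =>  z = -1/(-0.074) = 13.513514,  |z| = 13.513514.
Moduli of all roots: 13.5135.
All moduli strictly greater than 1? Yes.
Verdict: Stationary.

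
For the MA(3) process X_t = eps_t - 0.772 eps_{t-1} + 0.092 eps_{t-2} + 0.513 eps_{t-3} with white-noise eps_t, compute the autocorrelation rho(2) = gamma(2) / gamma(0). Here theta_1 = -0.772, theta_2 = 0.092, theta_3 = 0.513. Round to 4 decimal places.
\rho(2) = -0.1628

For an MA(q) process with theta_0 = 1, the autocovariance is
  gamma(k) = sigma^2 * sum_{i=0..q-k} theta_i * theta_{i+k},
and rho(k) = gamma(k) / gamma(0). Sigma^2 cancels.
  numerator   = (1)*(0.092) + (-0.772)*(0.513) = -0.304036.
  denominator = (1)^2 + (-0.772)^2 + (0.092)^2 + (0.513)^2 = 1.867617.
  rho(2) = -0.304036 / 1.867617 = -0.1628.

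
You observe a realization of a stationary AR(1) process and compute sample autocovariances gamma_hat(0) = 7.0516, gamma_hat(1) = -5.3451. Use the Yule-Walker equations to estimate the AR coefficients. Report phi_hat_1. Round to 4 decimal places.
\hat\phi_{1} = -0.7580

The Yule-Walker equations for an AR(p) process read, in matrix form,
  Gamma_p phi = r_p,   with   (Gamma_p)_{ij} = gamma(|i - j|),
                       (r_p)_i = gamma(i),   i,j = 1..p.
Substitute the sample gammas (Toeplitz matrix and right-hand side of size 1):
  Gamma_p = [[7.0516]]
  r_p     = [-5.3451]
With p = 1 this is the single equation gamma(0) phi_1 = gamma(1):
  phi_hat_1 = gamma(1) / gamma(0) = -5.3451 / 7.0516 = -0.7580.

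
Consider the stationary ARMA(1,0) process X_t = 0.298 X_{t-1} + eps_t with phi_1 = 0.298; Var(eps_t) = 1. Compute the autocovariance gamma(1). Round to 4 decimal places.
\gamma(1) = 0.3270

Multiply the model equation by X_{t-k} and take expectations. With theta_0 = psi_0 = 1 and psi_j the MA(infinity) weights, this gives
  gamma(k) - sum_i phi_i gamma(k-i) = c_k,
  c_k = sigma^2 * sum_{j=k..q} theta_j psi_{j-k}   (c_k = 0 for k > q),
using gamma(-m) = gamma(m).
Pure AR (q = 0): c_0 = sigma^2 = 1, c_k = 0 for k >= 1.
Equations for k = 0 and k = 1 (AR order 1):
  gamma(0) = phi_1 gamma(1) + c_0
  gamma(1) = phi_1 gamma(0) + c_1
Substituting the second into the first: gamma(0) (1 - phi_1^2) = c_0 + phi_1 c_1, so
  gamma(0) = c_0 / (1 - phi_1^2) = 1 / (1 - (0.298)^2) = 1 / 0.911196 = 1.097459.
  gamma(1) = phi_1 gamma(0) = (0.298)(1.097459) = 0.327043.
Therefore gamma(1) = 0.3270 (to 4 decimal places).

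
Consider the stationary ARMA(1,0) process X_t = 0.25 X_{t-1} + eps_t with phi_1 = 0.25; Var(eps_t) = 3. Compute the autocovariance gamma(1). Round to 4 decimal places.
\gamma(1) = 0.8000

Multiply the model equation by X_{t-k} and take expectations. With theta_0 = psi_0 = 1 and psi_j the MA(infinity) weights, this gives
  gamma(k) - sum_i phi_i gamma(k-i) = c_k,
  c_k = sigma^2 * sum_{j=k..q} theta_j psi_{j-k}   (c_k = 0 for k > q),
using gamma(-m) = gamma(m).
Pure AR (q = 0): c_0 = sigma^2 = 3, c_k = 0 for k >= 1.
Equations for k = 0 and k = 1 (AR order 1):
  gamma(0) = phi_1 gamma(1) + c_0
  gamma(1) = phi_1 gamma(0) + c_1
Substituting the second into the first: gamma(0) (1 - phi_1^2) = c_0 + phi_1 c_1, so
  gamma(0) = c_0 / (1 - phi_1^2) = 3 / (1 - (0.25)^2) = 3 / 0.9375 = 3.2.
  gamma(1) = phi_1 gamma(0) = (0.25)(3.2) = 0.8.
Therefore gamma(1) = 0.8000 (to 4 decimal places).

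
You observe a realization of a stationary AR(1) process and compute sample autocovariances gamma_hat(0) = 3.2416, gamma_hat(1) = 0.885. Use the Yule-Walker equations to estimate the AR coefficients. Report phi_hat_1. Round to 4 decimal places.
\hat\phi_{1} = 0.2730

The Yule-Walker equations for an AR(p) process read, in matrix form,
  Gamma_p phi = r_p,   with   (Gamma_p)_{ij} = gamma(|i - j|),
                       (r_p)_i = gamma(i),   i,j = 1..p.
Substitute the sample gammas (Toeplitz matrix and right-hand side of size 1):
  Gamma_p = [[3.2416]]
  r_p     = [0.885]
With p = 1 this is the single equation gamma(0) phi_1 = gamma(1):
  phi_hat_1 = gamma(1) / gamma(0) = 0.885 / 3.2416 = 0.2730.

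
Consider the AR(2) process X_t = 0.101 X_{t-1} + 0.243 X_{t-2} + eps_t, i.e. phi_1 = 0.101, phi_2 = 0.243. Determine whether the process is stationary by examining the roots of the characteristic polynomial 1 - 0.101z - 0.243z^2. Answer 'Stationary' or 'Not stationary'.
\text{Stationary}

The AR(p) characteristic polynomial is P(z) = 1 - 0.101z - 0.243z^2.
Stationarity requires all roots to lie outside the unit circle, i.e. |z| > 1 for every root.
Set 1 + (-0.101) z + (-0.243) z^2 = 0, i.e. a z^2 + b z + c = 0 with a = -0.243, b = -0.101, c = 1.
Discriminant D = b^2 - 4ac = (-0.101)^2 - 4*(-0.243)*1 = 0.010201 - (-0.972) = 0.982201.
D >= 0, so the roots are real: z = (-b +/- sqrt(D)) / (2a) = (0.101 +/- 0.991061) / (-0.486).
  z_1 = (0.101 + 0.991061) / (-0.486) = -2.247,   |z_1| = 2.247.
  z_2 = (0.101 - 0.991061) / (-0.486) = 1.8314,   |z_2| = 1.8314.
Moduli of all roots: 2.2470, 1.8314.
All moduli strictly greater than 1? Yes.
Verdict: Stationary.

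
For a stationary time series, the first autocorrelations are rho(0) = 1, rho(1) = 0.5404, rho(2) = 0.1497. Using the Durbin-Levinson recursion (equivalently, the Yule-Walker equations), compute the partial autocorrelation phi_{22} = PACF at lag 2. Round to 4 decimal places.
\phi_{22} = -0.2010

The PACF at lag k is phi_{kk}, the last component of the solution
to the Yule-Walker system G_k phi = r_k where
  (G_k)_{ij} = rho(|i - j|), (r_k)_i = rho(i), i,j = 1..k.
Equivalently, Durbin-Levinson gives phi_{kk} iteratively:
  phi_{11} = rho(1)
  phi_{kk} = [rho(k) - sum_{j=1..k-1} phi_{k-1,j} rho(k-j)]
            / [1 - sum_{j=1..k-1} phi_{k-1,j} rho(j)],
  phi_{k,j} = phi_{k-1,j} - phi_{kk} phi_{k-1,k-j},  j = 1..k-1.
Step k = 1:
  phi_11 = rho(1) = 0.5404.
Step k = 2:
  phi_22 = [rho(2) - phi_11 rho(1)] / [1 - phi_11 rho(1)] = [0.1497 - (0.5404)(0.5404)] / [1 - (0.5404)(0.5404)]
         = -0.14233216 / 0.70796784 = -0.201.
Therefore phi_{22} = -0.2010.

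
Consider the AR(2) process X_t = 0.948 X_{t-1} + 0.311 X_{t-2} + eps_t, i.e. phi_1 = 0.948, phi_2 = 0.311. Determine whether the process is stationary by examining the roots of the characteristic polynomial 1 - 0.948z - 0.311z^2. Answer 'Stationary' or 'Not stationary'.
\text{Not stationary}

The AR(p) characteristic polynomial is P(z) = 1 - 0.948z - 0.311z^2.
Stationarity requires all roots to lie outside the unit circle, i.e. |z| > 1 for every root.
Set 1 + (-0.948) z + (-0.311) z^2 = 0, i.e. a z^2 + b z + c = 0 with a = -0.311, b = -0.948, c = 1.
Discriminant D = b^2 - 4ac = (-0.948)^2 - 4*(-0.311)*1 = 0.898704 - (-1.244) = 2.142704.
D >= 0, so the roots are real: z = (-b +/- sqrt(D)) / (2a) = (0.948 +/- 1.463798) / (-0.622).
  z_1 = (0.948 + 1.463798) / (-0.622) = -3.8775,   |z_1| = 3.8775.
  z_2 = (0.948 - 1.463798) / (-0.622) = 0.8293,   |z_2| = 0.8293.
Moduli of all roots: 3.8775, 0.8293.
All moduli strictly greater than 1? No.
Verdict: Not stationary.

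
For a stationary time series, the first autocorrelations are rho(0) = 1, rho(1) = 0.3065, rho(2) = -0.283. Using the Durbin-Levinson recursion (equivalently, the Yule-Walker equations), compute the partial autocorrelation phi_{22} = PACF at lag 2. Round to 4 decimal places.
\phi_{22} = -0.4160

The PACF at lag k is phi_{kk}, the last component of the solution
to the Yule-Walker system G_k phi = r_k where
  (G_k)_{ij} = rho(|i - j|), (r_k)_i = rho(i), i,j = 1..k.
Equivalently, Durbin-Levinson gives phi_{kk} iteratively:
  phi_{11} = rho(1)
  phi_{kk} = [rho(k) - sum_{j=1..k-1} phi_{k-1,j} rho(k-j)]
            / [1 - sum_{j=1..k-1} phi_{k-1,j} rho(j)],
  phi_{k,j} = phi_{k-1,j} - phi_{kk} phi_{k-1,k-j},  j = 1..k-1.
Step k = 1:
  phi_11 = rho(1) = 0.3065.
Step k = 2:
  phi_22 = [rho(2) - phi_11 rho(1)] / [1 - phi_11 rho(1)] = [-0.283 - (0.3065)(0.3065)] / [1 - (0.3065)(0.3065)]
         = -0.37694225 / 0.90605775 = -0.416.
Therefore phi_{22} = -0.4160.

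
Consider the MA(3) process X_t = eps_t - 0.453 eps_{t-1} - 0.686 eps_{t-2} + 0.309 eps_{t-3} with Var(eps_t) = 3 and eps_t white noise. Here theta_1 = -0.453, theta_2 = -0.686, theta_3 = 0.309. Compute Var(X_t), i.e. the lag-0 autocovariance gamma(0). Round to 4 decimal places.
\gamma(0) = 5.3139

For an MA(q) process X_t = eps_t + sum_i theta_i eps_{t-i} with
Var(eps_t) = sigma^2, the variance is
  gamma(0) = sigma^2 * (1 + sum_i theta_i^2).
  sum_i theta_i^2 = (-0.453)^2 + (-0.686)^2 + (0.309)^2 = 0.205209 + 0.470596 + 0.095481 = 0.771286.
  gamma(0) = 3 * (1 + 0.771286) = 3 * 1.771286 = 5.313858, which rounds to 5.3139.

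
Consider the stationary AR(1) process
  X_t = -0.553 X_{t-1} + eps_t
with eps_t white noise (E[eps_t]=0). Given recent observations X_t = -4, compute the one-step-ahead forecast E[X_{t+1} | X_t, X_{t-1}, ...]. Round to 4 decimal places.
E[X_{t+1} \mid \mathcal F_t] = 2.2120

For an AR(p) model X_t = c + sum_i phi_i X_{t-i} + eps_t, the
one-step-ahead conditional mean is
  E[X_{t+1} | X_t, ...] = c + sum_i phi_i X_{t+1-i}.
Substitute known values:
  E[X_{t+1} | ...] = (-0.553) * (-4)
                   = 2.2120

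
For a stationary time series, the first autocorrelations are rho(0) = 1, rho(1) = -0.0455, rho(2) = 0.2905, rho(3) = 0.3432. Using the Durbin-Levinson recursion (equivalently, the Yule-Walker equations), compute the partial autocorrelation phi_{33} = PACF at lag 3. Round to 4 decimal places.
\phi_{33} = 0.3999

The PACF at lag k is phi_{kk}, the last component of the solution
to the Yule-Walker system G_k phi = r_k where
  (G_k)_{ij} = rho(|i - j|), (r_k)_i = rho(i), i,j = 1..k.
Equivalently, Durbin-Levinson gives phi_{kk} iteratively:
  phi_{11} = rho(1)
  phi_{kk} = [rho(k) - sum_{j=1..k-1} phi_{k-1,j} rho(k-j)]
            / [1 - sum_{j=1..k-1} phi_{k-1,j} rho(j)],
  phi_{k,j} = phi_{k-1,j} - phi_{kk} phi_{k-1,k-j},  j = 1..k-1.
Step k = 1:
  phi_11 = rho(1) = -0.0455.
Step k = 2:
  phi_22 = [rho(2) - phi_11 rho(1)] / [1 - phi_11 rho(1)] = [0.2905 - (-0.0455)(-0.0455)] / [1 - (-0.0455)(-0.0455)]
         = 0.28842975 / 0.99792975 = 0.289028.
  Update: phi_21 = phi_11 - phi_22 phi_11 = -0.0455 - (0.289028)(-0.0455) = -0.032349.
Step k = 3:
  phi_33 = [rho(3) - phi_21 rho(2) - phi_22 rho(1)] / [1 - phi_21 rho(1) - phi_22 rho(2)]
    numerator   = 0.3432 - (-0.032349)(0.2905) - (0.289028)(-0.0455) = 0.36574823
    denominator = 1 - (-0.032349)(-0.0455) - (0.289028)(0.2905) = 0.91456544
  phi_33 = 0.36574823 / 0.91456544 = 0.3999.
Therefore phi_{33} = 0.3999.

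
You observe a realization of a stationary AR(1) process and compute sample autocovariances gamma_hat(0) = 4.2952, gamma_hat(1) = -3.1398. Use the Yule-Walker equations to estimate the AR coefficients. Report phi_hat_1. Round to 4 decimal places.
\hat\phi_{1} = -0.7310

The Yule-Walker equations for an AR(p) process read, in matrix form,
  Gamma_p phi = r_p,   with   (Gamma_p)_{ij} = gamma(|i - j|),
                       (r_p)_i = gamma(i),   i,j = 1..p.
Substitute the sample gammas (Toeplitz matrix and right-hand side of size 1):
  Gamma_p = [[4.2952]]
  r_p     = [-3.1398]
With p = 1 this is the single equation gamma(0) phi_1 = gamma(1):
  phi_hat_1 = gamma(1) / gamma(0) = -3.1398 / 4.2952 = -0.7310.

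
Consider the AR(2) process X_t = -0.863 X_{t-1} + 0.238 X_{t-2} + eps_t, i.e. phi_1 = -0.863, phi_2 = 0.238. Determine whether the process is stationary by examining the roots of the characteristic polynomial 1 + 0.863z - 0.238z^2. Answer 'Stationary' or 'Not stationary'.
\text{Not stationary}

The AR(p) characteristic polynomial is P(z) = 1 + 0.863z - 0.238z^2.
Stationarity requires all roots to lie outside the unit circle, i.e. |z| > 1 for every root.
Set 1 + (0.863) z + (-0.238) z^2 = 0, i.e. a z^2 + b z + c = 0 with a = -0.238, b = 0.863, c = 1.
Discriminant D = b^2 - 4ac = (0.863)^2 - 4*(-0.238)*1 = 0.744769 - (-0.952) = 1.696769.
D >= 0, so the roots are real: z = (-b +/- sqrt(D)) / (2a) = (-0.863 +/- 1.302601) / (-0.476).
  z_1 = (-0.863 + 1.302601) / (-0.476) = -0.9235,   |z_1| = 0.9235.
  z_2 = (-0.863 - 1.302601) / (-0.476) = 4.5496,   |z_2| = 4.5496.
Moduli of all roots: 0.9235, 4.5496.
All moduli strictly greater than 1? No.
Verdict: Not stationary.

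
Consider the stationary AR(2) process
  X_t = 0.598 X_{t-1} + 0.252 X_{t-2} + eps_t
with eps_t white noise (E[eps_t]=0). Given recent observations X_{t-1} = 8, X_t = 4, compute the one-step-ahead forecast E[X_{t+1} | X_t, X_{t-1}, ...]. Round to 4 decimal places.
E[X_{t+1} \mid \mathcal F_t] = 4.4080

For an AR(p) model X_t = c + sum_i phi_i X_{t-i} + eps_t, the
one-step-ahead conditional mean is
  E[X_{t+1} | X_t, ...] = c + sum_i phi_i X_{t+1-i}.
Substitute known values:
  E[X_{t+1} | ...] = (0.598) * (4) + (0.252) * (8)
                   = 4.4080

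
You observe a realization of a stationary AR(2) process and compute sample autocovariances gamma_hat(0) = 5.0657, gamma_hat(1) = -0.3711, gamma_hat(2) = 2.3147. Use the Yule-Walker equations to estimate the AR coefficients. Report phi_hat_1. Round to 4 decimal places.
\hat\phi_{1} = -0.0400

The Yule-Walker equations for an AR(p) process read, in matrix form,
  Gamma_p phi = r_p,   with   (Gamma_p)_{ij} = gamma(|i - j|),
                       (r_p)_i = gamma(i),   i,j = 1..p.
Substitute the sample gammas (Toeplitz matrix and right-hand side of size 2):
  Gamma_p = [[5.0657, -0.3711], [-0.3711, 5.0657]]
  r_p     = [-0.3711, 2.3147]
Written out:
  5.0657 phi_1 - 0.3711 phi_2 = -0.3711
  -0.3711 phi_1 + 5.0657 phi_2 = 2.3147
Solve by Cramer's rule:
  det = gamma(0)^2 - gamma(1)^2 = (5.0657)^2 - (-0.3711)^2 = 25.66131649 - 0.13771521 = 25.52360128
  phi_hat_1 = [gamma(1) gamma(0) - gamma(1) gamma(2)] / det = [(-0.3711)(5.0657) - (-0.3711)(2.3147)] / 25.52360128 = -1.0208961 / 25.52360128 = -0.04
  phi_hat_2 = [gamma(0) gamma(2) - gamma(1)^2] / det = [(5.0657)(2.3147) - (-0.3711)^2] / 25.52360128 = 11.58786058 / 25.52360128 = 0.454
So phi_hat = [-0.0400, 0.4540].
Therefore phi_hat_1 = -0.0400.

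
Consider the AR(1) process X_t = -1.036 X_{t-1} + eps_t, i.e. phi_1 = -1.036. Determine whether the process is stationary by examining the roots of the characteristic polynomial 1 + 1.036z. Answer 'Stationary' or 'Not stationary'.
\text{Not stationary}

The AR(p) characteristic polynomial is P(z) = 1 + 1.036z.
Stationarity requires all roots to lie outside the unit circle, i.e. |z| > 1 for every root.
This is linear in z: 1 + (1.036) z = 0  =>  z = -1/(1.036) = -0.965251,  |z| = 0.965251.
Moduli of all roots: 0.9653.
All moduli strictly greater than 1? No.
Verdict: Not stationary.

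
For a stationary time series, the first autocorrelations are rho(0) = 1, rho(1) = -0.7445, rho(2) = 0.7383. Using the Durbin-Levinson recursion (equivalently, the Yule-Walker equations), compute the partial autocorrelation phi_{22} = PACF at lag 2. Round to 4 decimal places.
\phi_{22} = 0.4129

The PACF at lag k is phi_{kk}, the last component of the solution
to the Yule-Walker system G_k phi = r_k where
  (G_k)_{ij} = rho(|i - j|), (r_k)_i = rho(i), i,j = 1..k.
Equivalently, Durbin-Levinson gives phi_{kk} iteratively:
  phi_{11} = rho(1)
  phi_{kk} = [rho(k) - sum_{j=1..k-1} phi_{k-1,j} rho(k-j)]
            / [1 - sum_{j=1..k-1} phi_{k-1,j} rho(j)],
  phi_{k,j} = phi_{k-1,j} - phi_{kk} phi_{k-1,k-j},  j = 1..k-1.
Step k = 1:
  phi_11 = rho(1) = -0.7445.
Step k = 2:
  phi_22 = [rho(2) - phi_11 rho(1)] / [1 - phi_11 rho(1)] = [0.7383 - (-0.7445)(-0.7445)] / [1 - (-0.7445)(-0.7445)]
         = 0.18401975 / 0.44571975 = 0.4129.
Therefore phi_{22} = 0.4129.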